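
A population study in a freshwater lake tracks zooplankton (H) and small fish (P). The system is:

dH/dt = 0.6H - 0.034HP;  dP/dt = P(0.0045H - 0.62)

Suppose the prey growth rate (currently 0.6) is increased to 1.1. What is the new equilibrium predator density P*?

P* ≈ 32.4

At the interior fixed point, setting dH/dt = 0 with H > 0 fixes P* = (prey growth rate)/(HP coefficient) — independent of the other coefficients.
With the change, P* = 1.1/0.034 = 32.4; it rises from 17.6.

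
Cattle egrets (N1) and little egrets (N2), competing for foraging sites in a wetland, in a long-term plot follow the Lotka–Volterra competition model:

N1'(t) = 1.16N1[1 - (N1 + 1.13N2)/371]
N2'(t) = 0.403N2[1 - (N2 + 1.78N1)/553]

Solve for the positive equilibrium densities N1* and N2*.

N1* ≈ 251, N2* ≈ 106

Setting both brackets to zero gives the nullclines N1 + 1.13N2 = 371 and 1.78N1 + N2 = 553.
Substituting N2 = 553 - 1.78N1 into the first: N1(1 - 1.13·1.78) = 371 - 1.13·553.
So N1* = -254/-1.01 = 251, and then N2* = 553 - 1.78·251 = 106.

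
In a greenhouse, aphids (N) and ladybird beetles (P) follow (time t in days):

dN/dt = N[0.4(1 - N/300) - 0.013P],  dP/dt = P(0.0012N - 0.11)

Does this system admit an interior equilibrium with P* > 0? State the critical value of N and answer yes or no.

Threshold N = 91.7; K > 91.7, so yes, the predator persists.

The predator equation gives dP/dt > 0 only when N > 0.11/0.0012 = 91.7.
Without the predator, N → K = 300. Since 300 > 91.7, the predator can invade and persist.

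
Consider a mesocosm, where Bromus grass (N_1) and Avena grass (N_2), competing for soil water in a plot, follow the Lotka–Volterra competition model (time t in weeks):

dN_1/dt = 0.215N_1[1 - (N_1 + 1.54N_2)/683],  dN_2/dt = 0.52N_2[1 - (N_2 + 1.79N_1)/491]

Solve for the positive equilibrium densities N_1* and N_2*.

N_1* ≈ 41.6, N_2* ≈ 416

Setting both brackets to zero gives the nullclines N_1 + 1.54N_2 = 683 and 1.79N_1 + N_2 = 491.
Substituting N_2 = 491 - 1.79N_1 into the first: N_1(1 - 1.54·1.79) = 683 - 1.54·491.
So N_1* = -73.1/-1.76 = 41.6, and then N_2* = 491 - 1.79·41.6 = 416.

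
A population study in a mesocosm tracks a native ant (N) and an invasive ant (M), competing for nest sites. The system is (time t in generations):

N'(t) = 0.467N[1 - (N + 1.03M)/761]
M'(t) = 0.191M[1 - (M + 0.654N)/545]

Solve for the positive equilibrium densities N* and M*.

N* ≈ 612, M* ≈ 145

Setting both brackets to zero gives the nullclines N + 1.03M = 761 and 0.654N + M = 545.
Substituting M = 545 - 0.654N into the first: N(1 - 1.03·0.654) = 761 - 1.03·545.
So N* = 200/0.326 = 612, and then M* = 545 - 0.654·612 = 145.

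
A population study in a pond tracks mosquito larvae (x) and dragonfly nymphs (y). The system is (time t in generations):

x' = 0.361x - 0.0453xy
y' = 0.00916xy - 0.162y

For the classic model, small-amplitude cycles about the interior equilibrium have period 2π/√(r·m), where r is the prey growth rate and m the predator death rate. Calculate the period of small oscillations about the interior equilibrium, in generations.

Here r = 0.361 and m = 0.162, so r·m = 0.0585.
ω = √0.0585 = 0.242 per generation, hence T = 2π/ω ≈ 26 generations.

T ≈ 26 generations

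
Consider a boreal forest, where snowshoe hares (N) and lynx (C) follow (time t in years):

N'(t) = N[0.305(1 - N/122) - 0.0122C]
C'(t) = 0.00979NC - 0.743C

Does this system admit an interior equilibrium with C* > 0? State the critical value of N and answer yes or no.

Threshold N = 75.9; K > 75.9, so yes, the predator persists.

The predator equation gives dC/dt > 0 only when N > 0.743/0.00979 = 75.9.
Without the predator, N → K = 122. Since 122 > 75.9, the predator can invade and persist.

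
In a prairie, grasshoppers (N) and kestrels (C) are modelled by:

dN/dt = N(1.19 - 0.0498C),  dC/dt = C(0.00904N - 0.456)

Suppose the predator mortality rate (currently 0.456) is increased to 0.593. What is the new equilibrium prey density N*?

At the interior fixed point, setting dC/dt = 0 with C > 0 fixes N* = (predator death rate)/(NC coefficient) — independent of the other coefficients.
With the change, N* = 0.593/0.00904 = 65.6; it rises from 50.4.

N* ≈ 65.6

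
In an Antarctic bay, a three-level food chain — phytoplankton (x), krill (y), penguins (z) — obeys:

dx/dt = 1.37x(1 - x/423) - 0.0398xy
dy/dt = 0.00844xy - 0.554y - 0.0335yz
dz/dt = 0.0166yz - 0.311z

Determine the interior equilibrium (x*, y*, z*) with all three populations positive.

From dz/dt = 0: 0.0166y* = 0.311, so y* = 18.7.
From dx/dt = 0: 1.37(1 - x*/423) = 0.0398·18.7, giving x* = 423·(1 - 0.544) = 193.
From dy/dt = 0: 0.00844·193 - 0.554 = 0.0335z*, so z* = 1.07/0.0335 = 32.

x* ≈ 193, y* ≈ 18.7, z* ≈ 32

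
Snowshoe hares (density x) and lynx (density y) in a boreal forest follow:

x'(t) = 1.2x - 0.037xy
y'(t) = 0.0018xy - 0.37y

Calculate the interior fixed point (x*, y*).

Set dy/dt = 0 with y > 0: 0.0018x - 0.37 = 0, so x* = 0.37/0.0018 = 206.
Set dx/dt = 0 with x > 0: 1.2 - 0.037y = 0, so y* = 1.2/0.037 = 32.4.

x* ≈ 206, y* ≈ 32.4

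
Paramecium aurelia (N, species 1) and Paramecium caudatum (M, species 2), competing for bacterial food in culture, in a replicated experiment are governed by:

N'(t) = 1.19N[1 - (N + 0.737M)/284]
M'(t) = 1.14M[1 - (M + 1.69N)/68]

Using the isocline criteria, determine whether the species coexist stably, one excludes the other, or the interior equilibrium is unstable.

species 1 excludes species 2

Compare the nullcline intercepts: K1/α12 = 284/0.737 = 385 > K2 = 68; K2/α21 = 68/1.69 = 40.2 < K1 = 284.
Since the inequalities point opposite ways, species 1 can invade but species 2 cannot.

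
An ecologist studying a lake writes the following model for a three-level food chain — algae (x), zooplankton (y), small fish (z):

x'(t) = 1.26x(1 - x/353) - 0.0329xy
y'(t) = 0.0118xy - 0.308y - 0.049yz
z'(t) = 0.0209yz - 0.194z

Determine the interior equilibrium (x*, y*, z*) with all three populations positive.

From dz/dt = 0: 0.0209y* = 0.194, so y* = 9.28.
From dx/dt = 0: 1.26(1 - x*/353) = 0.0329·9.28, giving x* = 353·(1 - 0.242) = 267.
From dy/dt = 0: 0.0118·267 - 0.308 = 0.049z*, so z* = 2.85/0.049 = 58.1.

x* ≈ 267, y* ≈ 9.28, z* ≈ 58.1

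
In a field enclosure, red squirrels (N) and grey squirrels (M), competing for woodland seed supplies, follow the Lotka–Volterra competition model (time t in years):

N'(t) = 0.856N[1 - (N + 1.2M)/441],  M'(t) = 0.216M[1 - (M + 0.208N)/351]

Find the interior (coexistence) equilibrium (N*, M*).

N* ≈ 26.4, M* ≈ 346

Setting both brackets to zero gives the nullclines N + 1.2M = 441 and 0.208N + M = 351.
Substituting M = 351 - 0.208N into the first: N(1 - 1.2·0.208) = 441 - 1.2·351.
So N* = 19.8/0.75 = 26.4, and then M* = 351 - 0.208·26.4 = 346.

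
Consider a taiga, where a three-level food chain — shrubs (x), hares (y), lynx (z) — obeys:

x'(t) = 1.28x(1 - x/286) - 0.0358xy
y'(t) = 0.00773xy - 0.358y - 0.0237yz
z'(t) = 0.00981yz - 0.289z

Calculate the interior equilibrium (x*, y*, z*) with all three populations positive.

x* ≈ 50.3, y* ≈ 29.5, z* ≈ 1.32

From dz/dt = 0: 0.00981y* = 0.289, so y* = 29.5.
From dx/dt = 0: 1.28(1 - x*/286) = 0.0358·29.5, giving x* = 286·(1 - 0.824) = 50.3.
From dy/dt = 0: 0.00773·50.3 - 0.358 = 0.0237z*, so z* = 0.0312/0.0237 = 1.32.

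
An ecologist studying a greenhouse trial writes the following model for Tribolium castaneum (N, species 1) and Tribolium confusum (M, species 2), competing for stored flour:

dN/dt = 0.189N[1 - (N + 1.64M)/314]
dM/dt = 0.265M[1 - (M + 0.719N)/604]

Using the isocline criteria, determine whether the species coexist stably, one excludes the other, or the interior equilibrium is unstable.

species 2 excludes species 1

Compare the nullcline intercepts: K1/α12 = 314/1.64 = 191 < K2 = 604; K2/α21 = 604/0.719 = 840 > K1 = 314.
Since the inequalities point opposite ways, species 2 can invade but species 1 cannot.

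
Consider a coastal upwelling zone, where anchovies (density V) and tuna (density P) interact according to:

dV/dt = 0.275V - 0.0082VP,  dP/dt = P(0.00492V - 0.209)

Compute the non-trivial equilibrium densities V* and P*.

V* ≈ 42.5, P* ≈ 33.5

Set dP/dt = 0 with P > 0: 0.00492V - 0.209 = 0, so V* = 0.209/0.00492 = 42.5.
Set dV/dt = 0 with V > 0: 0.275 - 0.0082P = 0, so P* = 0.275/0.0082 = 33.5.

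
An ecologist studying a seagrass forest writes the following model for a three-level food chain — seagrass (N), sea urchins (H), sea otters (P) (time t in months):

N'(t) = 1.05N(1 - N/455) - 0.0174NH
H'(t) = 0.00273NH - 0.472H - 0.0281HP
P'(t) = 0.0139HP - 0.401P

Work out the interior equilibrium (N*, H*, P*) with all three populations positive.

N* ≈ 237, H* ≈ 28.8, P* ≈ 6.27

From dP/dt = 0: 0.0139H* = 0.401, so H* = 28.8.
From dN/dt = 0: 1.05(1 - N*/455) = 0.0174·28.8, giving N* = 455·(1 - 0.478) = 237.
From dH/dt = 0: 0.00273·237 - 0.472 = 0.0281P*, so P* = 0.176/0.0281 = 6.27.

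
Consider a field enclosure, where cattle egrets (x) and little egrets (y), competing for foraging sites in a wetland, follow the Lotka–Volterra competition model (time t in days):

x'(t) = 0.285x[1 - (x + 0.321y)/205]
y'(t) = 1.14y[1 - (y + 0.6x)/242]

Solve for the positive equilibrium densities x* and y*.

Setting both brackets to zero gives the nullclines x + 0.321y = 205 and 0.6x + y = 242.
Substituting y = 242 - 0.6x into the first: x(1 - 0.321·0.6) = 205 - 0.321·242.
So x* = 127/0.807 = 158, and then y* = 242 - 0.6·158 = 147.

x* ≈ 158, y* ≈ 147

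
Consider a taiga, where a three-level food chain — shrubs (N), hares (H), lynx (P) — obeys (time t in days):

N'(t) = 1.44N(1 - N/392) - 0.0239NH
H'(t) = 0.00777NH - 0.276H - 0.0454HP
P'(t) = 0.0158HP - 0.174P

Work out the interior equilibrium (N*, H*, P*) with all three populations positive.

From dP/dt = 0: 0.0158H* = 0.174, so H* = 11.
From dN/dt = 0: 1.44(1 - N*/392) = 0.0239·11, giving N* = 392·(1 - 0.183) = 320.
From dH/dt = 0: 0.00777·320 - 0.276 = 0.0454P*, so P* = 2.21/0.0454 = 48.7.

N* ≈ 320, H* ≈ 11, P* ≈ 48.7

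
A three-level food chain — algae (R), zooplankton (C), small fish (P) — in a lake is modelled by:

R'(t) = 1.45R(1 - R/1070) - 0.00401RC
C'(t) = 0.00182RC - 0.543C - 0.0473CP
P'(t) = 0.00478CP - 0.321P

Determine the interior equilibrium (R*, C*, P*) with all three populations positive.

From dP/dt = 0: 0.00478C* = 0.321, so C* = 67.2.
From dR/dt = 0: 1.45(1 - R*/1070) = 0.00401·67.2, giving R* = 1070·(1 - 0.186) = 871.
From dC/dt = 0: 0.00182·871 - 0.543 = 0.0473P*, so P* = 1.04/0.0473 = 22.

R* ≈ 871, C* ≈ 67.2, P* ≈ 22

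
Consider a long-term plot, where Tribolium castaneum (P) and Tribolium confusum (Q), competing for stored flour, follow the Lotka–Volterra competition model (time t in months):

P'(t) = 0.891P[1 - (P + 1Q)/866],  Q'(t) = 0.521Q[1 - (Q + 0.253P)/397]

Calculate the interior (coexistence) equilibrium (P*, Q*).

Setting both brackets to zero gives the nullclines P + 1Q = 866 and 0.253P + Q = 397.
Substituting Q = 397 - 0.253P into the first: P(1 - 1·0.253) = 866 - 1·397.
So P* = 469/0.747 = 628, and then Q* = 397 - 0.253·628 = 238.

P* ≈ 628, Q* ≈ 238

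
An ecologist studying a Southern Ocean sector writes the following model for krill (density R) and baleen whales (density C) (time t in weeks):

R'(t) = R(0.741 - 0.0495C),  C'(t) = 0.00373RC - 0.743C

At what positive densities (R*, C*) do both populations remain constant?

Set dC/dt = 0 with C > 0: 0.00373R - 0.743 = 0, so R* = 0.743/0.00373 = 199.
Set dR/dt = 0 with R > 0: 0.741 - 0.0495C = 0, so C* = 0.741/0.0495 = 15.

R* ≈ 199, C* ≈ 15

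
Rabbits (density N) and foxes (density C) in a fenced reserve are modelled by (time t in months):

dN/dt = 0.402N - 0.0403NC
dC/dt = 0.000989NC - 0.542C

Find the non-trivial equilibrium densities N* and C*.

Set dC/dt = 0 with C > 0: 0.000989N - 0.542 = 0, so N* = 0.542/0.000989 = 548.
Set dN/dt = 0 with N > 0: 0.402 - 0.0403C = 0, so C* = 0.402/0.0403 = 9.98.

N* ≈ 548, C* ≈ 9.98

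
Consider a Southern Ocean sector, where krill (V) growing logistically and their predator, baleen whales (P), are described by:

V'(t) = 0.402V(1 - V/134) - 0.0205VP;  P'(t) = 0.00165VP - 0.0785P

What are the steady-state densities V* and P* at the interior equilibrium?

V* ≈ 47.6, P* ≈ 12.6

From dP/dt = 0 with P > 0: 0.00165V* = 0.0785, so V* = 47.6.
Substitute into dV/dt = 0: 0.402(1 - 47.6/134) = 0.0205P*.
The bracket is 0.645, giving P* = 0.259/0.0205 = 12.6.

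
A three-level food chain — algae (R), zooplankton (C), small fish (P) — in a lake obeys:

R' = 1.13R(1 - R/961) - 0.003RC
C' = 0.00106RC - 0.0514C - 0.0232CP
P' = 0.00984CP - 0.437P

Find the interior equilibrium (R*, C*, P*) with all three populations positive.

R* ≈ 848, C* ≈ 44.4, P* ≈ 36.5

From dP/dt = 0: 0.00984C* = 0.437, so C* = 44.4.
From dR/dt = 0: 1.13(1 - R*/961) = 0.003·44.4, giving R* = 961·(1 - 0.118) = 848.
From dC/dt = 0: 0.00106·848 - 0.0514 = 0.0232P*, so P* = 0.847/0.0232 = 36.5.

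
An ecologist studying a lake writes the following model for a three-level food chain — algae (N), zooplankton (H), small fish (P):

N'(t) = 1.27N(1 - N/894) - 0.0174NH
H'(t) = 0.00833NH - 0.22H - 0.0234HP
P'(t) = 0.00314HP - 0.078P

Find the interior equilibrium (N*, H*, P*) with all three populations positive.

N* ≈ 590, H* ≈ 24.8, P* ≈ 201

From dP/dt = 0: 0.00314H* = 0.078, so H* = 24.8.
From dN/dt = 0: 1.27(1 - N*/894) = 0.0174·24.8, giving N* = 894·(1 - 0.34) = 590.
From dH/dt = 0: 0.00833·590 - 0.22 = 0.0234P*, so P* = 4.69/0.0234 = 201.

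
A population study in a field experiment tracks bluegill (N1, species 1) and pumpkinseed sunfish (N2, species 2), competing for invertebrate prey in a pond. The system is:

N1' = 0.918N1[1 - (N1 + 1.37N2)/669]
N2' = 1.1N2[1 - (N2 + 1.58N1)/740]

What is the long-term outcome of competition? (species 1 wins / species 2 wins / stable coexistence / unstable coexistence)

unstable coexistence (outcome depends on initial conditions)

Compare the nullcline intercepts: K1/α12 = 669/1.37 = 488 < K2 = 740; K2/α21 = 740/1.58 = 468 < K1 = 669.
Since both are reversed, neither can invade when rare; the interior point is a saddle.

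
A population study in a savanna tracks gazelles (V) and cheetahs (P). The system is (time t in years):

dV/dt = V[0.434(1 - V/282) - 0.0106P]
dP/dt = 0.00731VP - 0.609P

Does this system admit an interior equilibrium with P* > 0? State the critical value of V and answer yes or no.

The predator equation gives dP/dt > 0 only when V > 0.609/0.00731 = 83.3.
Without the predator, V → K = 282. Since 282 > 83.3, the predator can invade and persist.

Threshold V = 83.3; K > 83.3, so yes, the predator persists.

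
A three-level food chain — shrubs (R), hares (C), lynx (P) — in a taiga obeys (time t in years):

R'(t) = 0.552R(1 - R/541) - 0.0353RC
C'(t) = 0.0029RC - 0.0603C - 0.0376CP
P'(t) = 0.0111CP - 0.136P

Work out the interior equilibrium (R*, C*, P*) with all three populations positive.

R* ≈ 117, C* ≈ 12.3, P* ≈ 7.43

From dP/dt = 0: 0.0111C* = 0.136, so C* = 12.3.
From dR/dt = 0: 0.552(1 - R*/541) = 0.0353·12.3, giving R* = 541·(1 - 0.784) = 117.
From dC/dt = 0: 0.0029·117 - 0.0603 = 0.0376P*, so P* = 0.279/0.0376 = 7.43.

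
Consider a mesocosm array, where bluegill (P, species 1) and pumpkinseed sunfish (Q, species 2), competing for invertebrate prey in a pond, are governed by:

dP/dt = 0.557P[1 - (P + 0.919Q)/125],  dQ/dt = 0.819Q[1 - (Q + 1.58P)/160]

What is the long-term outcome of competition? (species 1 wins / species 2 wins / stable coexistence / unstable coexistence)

unstable coexistence (outcome depends on initial conditions)

Compare the nullcline intercepts: K1/α12 = 125/0.919 = 136 < K2 = 160; K2/α21 = 160/1.58 = 101 < K1 = 125.
Since both are reversed, neither can invade when rare; the interior point is a saddle.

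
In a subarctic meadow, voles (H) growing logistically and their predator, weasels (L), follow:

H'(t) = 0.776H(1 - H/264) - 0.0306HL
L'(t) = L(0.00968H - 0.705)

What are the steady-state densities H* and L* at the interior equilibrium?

From dL/dt = 0 with L > 0: 0.00968H* = 0.705, so H* = 72.8.
Substitute into dH/dt = 0: 0.776(1 - 72.8/264) = 0.0306L*.
The bracket is 0.724, giving L* = 0.562/0.0306 = 18.4.

H* ≈ 72.8, L* ≈ 18.4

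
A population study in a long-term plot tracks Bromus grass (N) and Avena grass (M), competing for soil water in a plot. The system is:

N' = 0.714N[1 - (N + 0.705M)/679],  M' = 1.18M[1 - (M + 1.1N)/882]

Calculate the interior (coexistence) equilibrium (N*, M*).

Setting both brackets to zero gives the nullclines N + 0.705M = 679 and 1.1N + M = 882.
Substituting M = 882 - 1.1N into the first: N(1 - 0.705·1.1) = 679 - 0.705·882.
So N* = 57.2/0.225 = 255, and then M* = 882 - 1.1·255 = 602.

N* ≈ 255, M* ≈ 602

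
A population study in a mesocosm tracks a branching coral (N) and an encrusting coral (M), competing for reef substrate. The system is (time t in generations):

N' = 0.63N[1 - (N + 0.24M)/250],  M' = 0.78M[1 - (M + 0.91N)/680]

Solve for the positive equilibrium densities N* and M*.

N* ≈ 111, M* ≈ 579

Setting both brackets to zero gives the nullclines N + 0.24M = 250 and 0.91N + M = 680.
Substituting M = 680 - 0.91N into the first: N(1 - 0.24·0.91) = 250 - 0.24·680.
So N* = 86.8/0.782 = 111, and then M* = 680 - 0.91·111 = 579.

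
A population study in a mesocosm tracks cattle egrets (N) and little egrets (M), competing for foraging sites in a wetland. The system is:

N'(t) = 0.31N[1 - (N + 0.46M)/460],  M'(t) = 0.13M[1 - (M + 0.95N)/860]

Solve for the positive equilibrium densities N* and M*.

Setting both brackets to zero gives the nullclines N + 0.46M = 460 and 0.95N + M = 860.
Substituting M = 860 - 0.95N into the first: N(1 - 0.46·0.95) = 460 - 0.46·860.
So N* = 64.4/0.563 = 114, and then M* = 860 - 0.95·114 = 751.

N* ≈ 114, M* ≈ 751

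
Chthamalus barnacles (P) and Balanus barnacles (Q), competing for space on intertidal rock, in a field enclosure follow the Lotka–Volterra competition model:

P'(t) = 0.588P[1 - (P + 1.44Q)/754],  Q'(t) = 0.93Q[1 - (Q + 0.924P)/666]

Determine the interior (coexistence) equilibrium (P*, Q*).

Setting both brackets to zero gives the nullclines P + 1.44Q = 754 and 0.924P + Q = 666.
Substituting Q = 666 - 0.924P into the first: P(1 - 1.44·0.924) = 754 - 1.44·666.
So P* = -205/-0.331 = 620, and then Q* = 666 - 0.924·620 = 92.9.

P* ≈ 620, Q* ≈ 92.9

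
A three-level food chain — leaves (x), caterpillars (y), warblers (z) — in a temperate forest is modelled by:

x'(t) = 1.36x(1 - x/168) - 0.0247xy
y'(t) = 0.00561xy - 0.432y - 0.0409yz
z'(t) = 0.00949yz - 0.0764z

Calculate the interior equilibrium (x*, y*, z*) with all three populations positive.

From dz/dt = 0: 0.00949y* = 0.0764, so y* = 8.05.
From dx/dt = 0: 1.36(1 - x*/168) = 0.0247·8.05, giving x* = 168·(1 - 0.146) = 143.
From dy/dt = 0: 0.00561·143 - 0.432 = 0.0409z*, so z* = 0.373/0.0409 = 9.11.

x* ≈ 143, y* ≈ 8.05, z* ≈ 9.11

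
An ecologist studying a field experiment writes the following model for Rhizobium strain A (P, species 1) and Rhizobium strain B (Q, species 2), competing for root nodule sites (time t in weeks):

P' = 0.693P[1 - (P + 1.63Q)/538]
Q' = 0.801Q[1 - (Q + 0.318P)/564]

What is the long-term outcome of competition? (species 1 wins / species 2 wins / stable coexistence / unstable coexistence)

species 2 excludes species 1

Compare the nullcline intercepts: K1/α12 = 538/1.63 = 330 < K2 = 564; K2/α21 = 564/0.318 = 1770 > K1 = 538.
Since the inequalities point opposite ways, species 2 can invade but species 1 cannot.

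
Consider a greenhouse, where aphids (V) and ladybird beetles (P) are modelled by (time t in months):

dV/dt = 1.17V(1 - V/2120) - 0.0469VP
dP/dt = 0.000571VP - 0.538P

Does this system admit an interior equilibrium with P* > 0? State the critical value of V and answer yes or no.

The predator equation gives dP/dt > 0 only when V > 0.538/0.000571 = 942.
Without the predator, V → K = 2120. Since 2120 > 942, the predator can invade and persist.

Threshold V = 942; K > 942, so yes, the predator persists.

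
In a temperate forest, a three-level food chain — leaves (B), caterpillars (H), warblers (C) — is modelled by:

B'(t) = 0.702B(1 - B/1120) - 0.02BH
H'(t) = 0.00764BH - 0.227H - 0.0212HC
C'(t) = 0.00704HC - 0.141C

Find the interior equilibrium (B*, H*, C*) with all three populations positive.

From dC/dt = 0: 0.00704H* = 0.141, so H* = 20.
From dB/dt = 0: 0.702(1 - B*/1120) = 0.02·20, giving B* = 1120·(1 - 0.571) = 481.
From dH/dt = 0: 0.00764·481 - 0.227 = 0.0212C*, so C* = 3.45/0.0212 = 163.

B* ≈ 481, H* ≈ 20, C* ≈ 163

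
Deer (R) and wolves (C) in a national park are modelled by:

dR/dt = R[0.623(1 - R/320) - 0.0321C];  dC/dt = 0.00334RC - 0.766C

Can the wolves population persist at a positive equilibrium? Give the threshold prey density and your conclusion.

The predator equation gives dC/dt > 0 only when R > 0.766/0.00334 = 229.
Without the predator, R → K = 320. Since 320 > 229, the predator can invade and persist.

Threshold R = 229; K > 229, so yes, the predator persists.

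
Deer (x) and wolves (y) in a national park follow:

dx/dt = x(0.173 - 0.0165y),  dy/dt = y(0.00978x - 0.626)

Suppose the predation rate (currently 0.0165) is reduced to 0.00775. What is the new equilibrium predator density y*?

At the interior fixed point, setting dx/dt = 0 with x > 0 fixes y* = (prey growth rate)/(xy coefficient) — independent of the other coefficients.
With the change, y* = 0.173/0.00775 = 22.3; it rises from 10.5.

y* ≈ 22.3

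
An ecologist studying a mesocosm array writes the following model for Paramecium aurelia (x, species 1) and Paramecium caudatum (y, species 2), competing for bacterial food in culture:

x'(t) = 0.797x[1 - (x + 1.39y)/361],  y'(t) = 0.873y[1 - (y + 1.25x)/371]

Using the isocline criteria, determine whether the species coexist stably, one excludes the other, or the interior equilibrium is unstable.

Compare the nullcline intercepts: K1/α12 = 361/1.39 = 260 < K2 = 371; K2/α21 = 371/1.25 = 297 < K1 = 361.
Since both are reversed, neither can invade when rare; the interior point is a saddle.

unstable coexistence (outcome depends on initial conditions)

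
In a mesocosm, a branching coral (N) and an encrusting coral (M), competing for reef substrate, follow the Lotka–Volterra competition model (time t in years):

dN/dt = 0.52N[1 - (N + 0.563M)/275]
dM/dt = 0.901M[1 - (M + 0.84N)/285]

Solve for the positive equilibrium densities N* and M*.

N* ≈ 217, M* ≈ 102

Setting both brackets to zero gives the nullclines N + 0.563M = 275 and 0.84N + M = 285.
Substituting M = 285 - 0.84N into the first: N(1 - 0.563·0.84) = 275 - 0.563·285.
So N* = 115/0.527 = 217, and then M* = 285 - 0.84·217 = 102.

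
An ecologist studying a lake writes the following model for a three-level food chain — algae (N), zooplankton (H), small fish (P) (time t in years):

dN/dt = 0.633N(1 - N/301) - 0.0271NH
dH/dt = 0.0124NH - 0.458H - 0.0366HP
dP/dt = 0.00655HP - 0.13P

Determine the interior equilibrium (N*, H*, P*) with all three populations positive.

N* ≈ 45.2, H* ≈ 19.8, P* ≈ 2.81

From dP/dt = 0: 0.00655H* = 0.13, so H* = 19.8.
From dN/dt = 0: 0.633(1 - N*/301) = 0.0271·19.8, giving N* = 301·(1 - 0.85) = 45.2.
From dH/dt = 0: 0.0124·45.2 - 0.458 = 0.0366P*, so P* = 0.103/0.0366 = 2.81.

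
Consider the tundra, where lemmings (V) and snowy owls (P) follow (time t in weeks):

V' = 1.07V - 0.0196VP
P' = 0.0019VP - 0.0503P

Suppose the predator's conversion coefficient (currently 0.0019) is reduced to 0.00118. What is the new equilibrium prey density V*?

V* ≈ 42.6

At the interior fixed point, setting dP/dt = 0 with P > 0 fixes V* = (predator death rate)/(VP coefficient) — independent of the other coefficients.
With the change, V* = 0.0503/0.00118 = 42.6; it rises from 26.5.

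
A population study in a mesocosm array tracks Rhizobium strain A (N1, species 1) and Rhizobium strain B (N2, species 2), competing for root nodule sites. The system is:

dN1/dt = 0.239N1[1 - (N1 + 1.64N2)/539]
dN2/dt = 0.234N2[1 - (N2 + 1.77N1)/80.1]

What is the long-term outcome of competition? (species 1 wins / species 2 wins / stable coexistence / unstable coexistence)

species 1 excludes species 2

Compare the nullcline intercepts: K1/α12 = 539/1.64 = 329 > K2 = 80.1; K2/α21 = 80.1/1.77 = 45.3 < K1 = 539.
Since the inequalities point opposite ways, species 1 can invade but species 2 cannot.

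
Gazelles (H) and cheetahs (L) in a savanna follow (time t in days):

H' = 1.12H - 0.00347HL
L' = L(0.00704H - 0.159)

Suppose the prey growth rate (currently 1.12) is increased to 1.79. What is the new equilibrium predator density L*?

At the interior fixed point, setting dH/dt = 0 with H > 0 fixes L* = (prey growth rate)/(HL coefficient) — independent of the other coefficients.
With the change, L* = 1.79/0.00347 = 516; it rises from 323.

L* ≈ 516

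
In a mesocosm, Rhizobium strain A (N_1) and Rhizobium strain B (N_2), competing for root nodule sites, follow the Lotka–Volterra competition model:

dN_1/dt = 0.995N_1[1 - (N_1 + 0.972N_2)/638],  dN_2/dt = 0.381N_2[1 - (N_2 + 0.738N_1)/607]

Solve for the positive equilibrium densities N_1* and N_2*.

Setting both brackets to zero gives the nullclines N_1 + 0.972N_2 = 638 and 0.738N_1 + N_2 = 607.
Substituting N_2 = 607 - 0.738N_1 into the first: N_1(1 - 0.972·0.738) = 638 - 0.972·607.
So N_1* = 48/0.283 = 170, and then N_2* = 607 - 0.738·170 = 482.

N_1* ≈ 170, N_2* ≈ 482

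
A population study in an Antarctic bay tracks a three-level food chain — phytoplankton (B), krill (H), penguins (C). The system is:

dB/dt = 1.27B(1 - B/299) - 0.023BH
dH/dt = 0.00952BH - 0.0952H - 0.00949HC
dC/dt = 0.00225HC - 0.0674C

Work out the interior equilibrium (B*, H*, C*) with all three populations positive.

From dC/dt = 0: 0.00225H* = 0.0674, so H* = 30.
From dB/dt = 0: 1.27(1 - B*/299) = 0.023·30, giving B* = 299·(1 - 0.543) = 137.
From dH/dt = 0: 0.00952·137 - 0.0952 = 0.00949C*, so C* = 1.21/0.00949 = 127.

B* ≈ 137, H* ≈ 30, C* ≈ 127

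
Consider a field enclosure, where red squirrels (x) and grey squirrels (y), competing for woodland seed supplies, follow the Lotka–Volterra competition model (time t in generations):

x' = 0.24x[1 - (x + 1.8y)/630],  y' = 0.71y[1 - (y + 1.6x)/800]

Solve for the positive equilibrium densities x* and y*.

x* ≈ 431, y* ≈ 111

Setting both brackets to zero gives the nullclines x + 1.8y = 630 and 1.6x + y = 800.
Substituting y = 800 - 1.6x into the first: x(1 - 1.8·1.6) = 630 - 1.8·800.
So x* = -810/-1.88 = 431, and then y* = 800 - 1.6·431 = 111.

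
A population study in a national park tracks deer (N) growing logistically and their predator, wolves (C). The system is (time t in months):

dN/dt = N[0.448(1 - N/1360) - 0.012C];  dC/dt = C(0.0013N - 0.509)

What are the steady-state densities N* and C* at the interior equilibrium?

N* ≈ 392, C* ≈ 26.6

From dC/dt = 0 with C > 0: 0.0013N* = 0.509, so N* = 392.
Substitute into dN/dt = 0: 0.448(1 - 392/1360) = 0.012C*.
The bracket is 0.712, giving C* = 0.319/0.012 = 26.6.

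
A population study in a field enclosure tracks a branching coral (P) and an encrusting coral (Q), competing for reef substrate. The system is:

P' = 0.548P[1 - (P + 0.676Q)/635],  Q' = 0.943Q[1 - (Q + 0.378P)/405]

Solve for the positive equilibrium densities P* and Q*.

Setting both brackets to zero gives the nullclines P + 0.676Q = 635 and 0.378P + Q = 405.
Substituting Q = 405 - 0.378P into the first: P(1 - 0.676·0.378) = 635 - 0.676·405.
So P* = 361/0.744 = 485, and then Q* = 405 - 0.378·485 = 222.

P* ≈ 485, Q* ≈ 222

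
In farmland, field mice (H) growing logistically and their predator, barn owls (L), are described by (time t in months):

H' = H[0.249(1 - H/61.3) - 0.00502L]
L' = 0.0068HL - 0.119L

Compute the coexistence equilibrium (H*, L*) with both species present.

H* ≈ 17.5, L* ≈ 35.4

From dL/dt = 0 with L > 0: 0.0068H* = 0.119, so H* = 17.5.
Substitute into dH/dt = 0: 0.249(1 - 17.5/61.3) = 0.00502L*.
The bracket is 0.715, giving L* = 0.178/0.00502 = 35.4.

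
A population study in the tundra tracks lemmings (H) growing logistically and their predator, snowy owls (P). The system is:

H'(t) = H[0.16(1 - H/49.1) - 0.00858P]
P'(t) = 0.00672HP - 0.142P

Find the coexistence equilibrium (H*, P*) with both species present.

From dP/dt = 0 with P > 0: 0.00672H* = 0.142, so H* = 21.1.
Substitute into dH/dt = 0: 0.16(1 - 21.1/49.1) = 0.00858P*.
The bracket is 0.57, giving P* = 0.0911/0.00858 = 10.6.

H* ≈ 21.1, P* ≈ 10.6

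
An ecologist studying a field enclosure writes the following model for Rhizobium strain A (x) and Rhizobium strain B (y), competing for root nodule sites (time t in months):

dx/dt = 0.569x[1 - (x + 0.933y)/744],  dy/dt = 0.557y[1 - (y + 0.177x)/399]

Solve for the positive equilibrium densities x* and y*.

x* ≈ 445, y* ≈ 320

Setting both brackets to zero gives the nullclines x + 0.933y = 744 and 0.177x + y = 399.
Substituting y = 399 - 0.177x into the first: x(1 - 0.933·0.177) = 744 - 0.933·399.
So x* = 372/0.835 = 445, and then y* = 399 - 0.177·445 = 320.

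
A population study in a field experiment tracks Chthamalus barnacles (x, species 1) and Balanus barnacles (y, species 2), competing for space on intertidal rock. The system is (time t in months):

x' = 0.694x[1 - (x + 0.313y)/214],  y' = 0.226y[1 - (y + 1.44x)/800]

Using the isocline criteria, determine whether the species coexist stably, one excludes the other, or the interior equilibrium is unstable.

Compare the nullcline intercepts: K1/α12 = 214/0.313 = 684 < K2 = 800; K2/α21 = 800/1.44 = 556 > K1 = 214.
Since the inequalities point opposite ways, species 2 can invade but species 1 cannot.

species 2 excludes species 1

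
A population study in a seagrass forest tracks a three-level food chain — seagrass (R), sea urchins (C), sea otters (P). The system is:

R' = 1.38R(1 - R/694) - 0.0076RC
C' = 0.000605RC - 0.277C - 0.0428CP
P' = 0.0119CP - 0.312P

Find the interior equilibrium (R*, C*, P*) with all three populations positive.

From dP/dt = 0: 0.0119C* = 0.312, so C* = 26.2.
From dR/dt = 0: 1.38(1 - R*/694) = 0.0076·26.2, giving R* = 694·(1 - 0.144) = 594.
From dC/dt = 0: 0.000605·594 - 0.277 = 0.0428P*, so P* = 0.0822/0.0428 = 1.92.

R* ≈ 594, C* ≈ 26.2, P* ≈ 1.92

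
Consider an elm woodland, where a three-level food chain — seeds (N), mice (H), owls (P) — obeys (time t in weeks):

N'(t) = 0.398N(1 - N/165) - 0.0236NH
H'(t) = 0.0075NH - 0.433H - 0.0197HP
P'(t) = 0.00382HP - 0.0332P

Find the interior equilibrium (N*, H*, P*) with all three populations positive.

N* ≈ 80, H* ≈ 8.69, P* ≈ 8.46

From dP/dt = 0: 0.00382H* = 0.0332, so H* = 8.69.
From dN/dt = 0: 0.398(1 - N*/165) = 0.0236·8.69, giving N* = 165·(1 - 0.515) = 80.
From dH/dt = 0: 0.0075·80 - 0.433 = 0.0197P*, so P* = 0.167/0.0197 = 8.46.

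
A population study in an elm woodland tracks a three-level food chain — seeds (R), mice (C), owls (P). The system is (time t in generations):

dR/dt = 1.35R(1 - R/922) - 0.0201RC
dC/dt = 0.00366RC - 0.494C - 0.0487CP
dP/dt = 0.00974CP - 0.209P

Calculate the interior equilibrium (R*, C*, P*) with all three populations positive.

R* ≈ 627, C* ≈ 21.5, P* ≈ 37

From dP/dt = 0: 0.00974C* = 0.209, so C* = 21.5.
From dR/dt = 0: 1.35(1 - R*/922) = 0.0201·21.5, giving R* = 922·(1 - 0.319) = 627.
From dC/dt = 0: 0.00366·627 - 0.494 = 0.0487P*, so P* = 1.8/0.0487 = 37.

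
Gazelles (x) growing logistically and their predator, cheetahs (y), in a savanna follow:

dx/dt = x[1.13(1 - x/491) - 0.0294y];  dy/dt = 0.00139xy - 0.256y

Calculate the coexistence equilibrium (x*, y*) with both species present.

From dy/dt = 0 with y > 0: 0.00139x* = 0.256, so x* = 184.
Substitute into dx/dt = 0: 1.13(1 - 184/491) = 0.0294y*.
The bracket is 0.625, giving y* = 0.706/0.0294 = 24.

x* ≈ 184, y* ≈ 24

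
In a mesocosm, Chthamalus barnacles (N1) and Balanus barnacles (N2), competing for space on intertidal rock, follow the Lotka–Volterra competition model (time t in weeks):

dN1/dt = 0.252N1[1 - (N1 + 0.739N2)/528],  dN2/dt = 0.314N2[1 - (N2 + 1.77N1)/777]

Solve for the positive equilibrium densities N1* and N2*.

Setting both brackets to zero gives the nullclines N1 + 0.739N2 = 528 and 1.77N1 + N2 = 777.
Substituting N2 = 777 - 1.77N1 into the first: N1(1 - 0.739·1.77) = 528 - 0.739·777.
So N1* = -46.2/-0.308 = 150, and then N2* = 777 - 1.77·150 = 512.

N1* ≈ 150, N2* ≈ 512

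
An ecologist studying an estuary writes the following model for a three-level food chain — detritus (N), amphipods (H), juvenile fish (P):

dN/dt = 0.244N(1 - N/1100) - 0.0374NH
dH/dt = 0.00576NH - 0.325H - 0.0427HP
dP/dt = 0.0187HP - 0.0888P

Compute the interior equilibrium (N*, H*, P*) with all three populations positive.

N* ≈ 299, H* ≈ 4.75, P* ≈ 32.8

From dP/dt = 0: 0.0187H* = 0.0888, so H* = 4.75.
From dN/dt = 0: 0.244(1 - N*/1100) = 0.0374·4.75, giving N* = 1100·(1 - 0.728) = 299.
From dH/dt = 0: 0.00576·299 - 0.325 = 0.0427P*, so P* = 1.4/0.0427 = 32.8.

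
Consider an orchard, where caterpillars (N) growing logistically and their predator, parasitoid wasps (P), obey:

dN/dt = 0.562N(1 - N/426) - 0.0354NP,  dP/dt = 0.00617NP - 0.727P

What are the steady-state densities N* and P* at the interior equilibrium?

From dP/dt = 0 with P > 0: 0.00617N* = 0.727, so N* = 118.
Substitute into dN/dt = 0: 0.562(1 - 118/426) = 0.0354P*.
The bracket is 0.723, giving P* = 0.407/0.0354 = 11.5.

N* ≈ 118, P* ≈ 11.5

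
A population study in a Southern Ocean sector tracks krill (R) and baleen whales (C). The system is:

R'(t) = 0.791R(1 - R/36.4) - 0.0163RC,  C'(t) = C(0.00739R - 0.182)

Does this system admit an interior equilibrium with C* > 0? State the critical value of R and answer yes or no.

The predator equation gives dC/dt > 0 only when R > 0.182/0.00739 = 24.6.
Without the predator, R → K = 36.4. Since 36.4 > 24.6, the predator can invade and persist.

Threshold R = 24.6; K > 24.6, so yes, the predator persists.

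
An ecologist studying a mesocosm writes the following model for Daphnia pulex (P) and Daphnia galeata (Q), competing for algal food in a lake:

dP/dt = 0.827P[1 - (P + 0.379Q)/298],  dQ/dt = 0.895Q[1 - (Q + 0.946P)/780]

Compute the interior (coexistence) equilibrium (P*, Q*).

P* ≈ 3.71, Q* ≈ 776

Setting both brackets to zero gives the nullclines P + 0.379Q = 298 and 0.946P + Q = 780.
Substituting Q = 780 - 0.946P into the first: P(1 - 0.379·0.946) = 298 - 0.379·780.
So P* = 2.38/0.641 = 3.71, and then Q* = 780 - 0.946·3.71 = 776.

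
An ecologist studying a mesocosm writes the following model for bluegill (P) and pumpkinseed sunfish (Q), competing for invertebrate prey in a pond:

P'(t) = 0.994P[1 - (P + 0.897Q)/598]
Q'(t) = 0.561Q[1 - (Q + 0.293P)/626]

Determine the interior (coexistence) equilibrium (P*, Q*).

P* ≈ 49.5, Q* ≈ 612

Setting both brackets to zero gives the nullclines P + 0.897Q = 598 and 0.293P + Q = 626.
Substituting Q = 626 - 0.293P into the first: P(1 - 0.897·0.293) = 598 - 0.897·626.
So P* = 36.5/0.737 = 49.5, and then Q* = 626 - 0.293·49.5 = 612.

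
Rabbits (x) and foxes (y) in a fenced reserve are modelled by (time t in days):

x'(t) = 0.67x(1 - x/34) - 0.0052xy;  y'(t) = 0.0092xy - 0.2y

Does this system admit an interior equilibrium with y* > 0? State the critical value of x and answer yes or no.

Threshold x = 21.7; K > 21.7, so yes, the predator persists.

The predator equation gives dy/dt > 0 only when x > 0.2/0.0092 = 21.7.
Without the predator, x → K = 34. Since 34 > 21.7, the predator can invade and persist.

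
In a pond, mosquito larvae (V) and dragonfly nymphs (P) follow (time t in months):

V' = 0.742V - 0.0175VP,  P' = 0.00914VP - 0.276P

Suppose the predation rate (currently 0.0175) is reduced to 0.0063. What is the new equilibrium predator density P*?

P* ≈ 118

At the interior fixed point, setting dV/dt = 0 with V > 0 fixes P* = (prey growth rate)/(VP coefficient) — independent of the other coefficients.
With the change, P* = 0.742/0.0063 = 118; it rises from 42.4.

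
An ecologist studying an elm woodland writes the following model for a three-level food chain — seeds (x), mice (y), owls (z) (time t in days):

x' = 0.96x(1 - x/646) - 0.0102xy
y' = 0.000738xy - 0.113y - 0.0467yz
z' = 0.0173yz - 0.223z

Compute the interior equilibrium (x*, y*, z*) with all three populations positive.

From dz/dt = 0: 0.0173y* = 0.223, so y* = 12.9.
From dx/dt = 0: 0.96(1 - x*/646) = 0.0102·12.9, giving x* = 646·(1 - 0.137) = 558.
From dy/dt = 0: 0.000738·558 - 0.113 = 0.0467z*, so z* = 0.298/0.0467 = 6.39.

x* ≈ 558, y* ≈ 12.9, z* ≈ 6.39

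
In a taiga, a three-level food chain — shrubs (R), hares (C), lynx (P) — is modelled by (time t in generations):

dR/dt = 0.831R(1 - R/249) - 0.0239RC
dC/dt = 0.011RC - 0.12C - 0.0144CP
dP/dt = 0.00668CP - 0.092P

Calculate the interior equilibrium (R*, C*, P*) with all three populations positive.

From dP/dt = 0: 0.00668C* = 0.092, so C* = 13.8.
From dR/dt = 0: 0.831(1 - R*/249) = 0.0239·13.8, giving R* = 249·(1 - 0.396) = 150.
From dC/dt = 0: 0.011·150 - 0.12 = 0.0144P*, so P* = 1.53/0.0144 = 107.

R* ≈ 150, C* ≈ 13.8, P* ≈ 107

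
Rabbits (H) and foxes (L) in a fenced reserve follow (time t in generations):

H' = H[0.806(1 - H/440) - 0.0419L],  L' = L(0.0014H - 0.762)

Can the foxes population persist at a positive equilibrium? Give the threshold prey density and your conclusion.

Threshold H = 544; K < 544, so no, the predator goes extinct.

The predator equation gives dL/dt > 0 only when H > 0.762/0.0014 = 544.
Without the predator, H → K = 440. Since 440 < 544, the predator cannot invade.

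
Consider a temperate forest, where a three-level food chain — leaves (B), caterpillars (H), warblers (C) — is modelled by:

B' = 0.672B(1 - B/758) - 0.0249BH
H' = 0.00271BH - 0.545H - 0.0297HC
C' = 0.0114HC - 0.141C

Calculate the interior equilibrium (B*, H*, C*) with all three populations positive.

B* ≈ 411, H* ≈ 12.4, C* ≈ 19.1

From dC/dt = 0: 0.0114H* = 0.141, so H* = 12.4.
From dB/dt = 0: 0.672(1 - B*/758) = 0.0249·12.4, giving B* = 758·(1 - 0.458) = 411.
From dH/dt = 0: 0.00271·411 - 0.545 = 0.0297C*, so C* = 0.568/0.0297 = 19.1.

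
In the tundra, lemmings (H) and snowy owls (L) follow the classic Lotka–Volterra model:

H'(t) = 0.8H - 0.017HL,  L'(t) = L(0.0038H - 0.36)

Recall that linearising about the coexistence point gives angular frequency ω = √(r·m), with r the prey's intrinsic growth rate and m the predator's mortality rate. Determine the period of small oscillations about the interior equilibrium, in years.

T ≈ 11.7 years

Here r = 0.8 and m = 0.36, so r·m = 0.288.
ω = √0.288 = 0.537 per year, hence T = 2π/ω ≈ 11.7 years.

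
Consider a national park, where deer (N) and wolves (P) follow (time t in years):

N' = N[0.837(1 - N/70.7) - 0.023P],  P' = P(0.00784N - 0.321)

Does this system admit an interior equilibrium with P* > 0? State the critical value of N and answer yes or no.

The predator equation gives dP/dt > 0 only when N > 0.321/0.00784 = 40.9.
Without the predator, N → K = 70.7. Since 70.7 > 40.9, the predator can invade and persist.

Threshold N = 40.9; K > 40.9, so yes, the predator persists.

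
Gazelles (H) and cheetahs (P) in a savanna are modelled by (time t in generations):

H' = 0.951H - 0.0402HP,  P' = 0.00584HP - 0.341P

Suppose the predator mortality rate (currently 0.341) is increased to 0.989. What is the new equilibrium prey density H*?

At the interior fixed point, setting dP/dt = 0 with P > 0 fixes H* = (predator death rate)/(HP coefficient) — independent of the other coefficients.
With the change, H* = 0.989/0.00584 = 169; it rises from 58.4.

H* ≈ 169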